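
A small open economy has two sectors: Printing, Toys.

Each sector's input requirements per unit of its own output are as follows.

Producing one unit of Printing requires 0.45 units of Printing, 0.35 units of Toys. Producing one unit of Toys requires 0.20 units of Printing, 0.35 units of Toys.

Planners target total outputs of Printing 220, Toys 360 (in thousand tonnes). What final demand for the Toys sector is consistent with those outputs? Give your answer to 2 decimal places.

I − A =
  [   0.55    -0.20]
  [  -0.35     0.65]
d = (I − A) x:
  d_P = (+0.55)·220 + (-0.20)·360 = 49.00
  d_T = (-0.35)·220 + (+0.65)·360 = 157.00

d_T = 157.00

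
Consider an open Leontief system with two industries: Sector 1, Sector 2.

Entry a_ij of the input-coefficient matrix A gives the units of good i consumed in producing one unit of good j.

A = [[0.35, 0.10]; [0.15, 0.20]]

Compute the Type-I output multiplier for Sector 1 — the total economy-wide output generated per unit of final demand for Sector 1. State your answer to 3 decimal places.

m_1 = 1.881

I − A =
  [   0.65    -0.10]
  [  -0.15     0.80]
det(I−A) = (0.65)(0.80) − (-0.10)(-0.15) = 0.5050
adj(I−A) = [[0.80, 0.10], [0.15, 0.65]]
(I − A)⁻¹ = adj(I−A) / det(I−A) ≈
  [   1.5842     0.1980]
  [   0.2970     1.2871]
The output multiplier for sector j is the column-j sum of the Leontief inverse (I − A)⁻¹ = adj(I−A) / det(I−A).
Column 1 of adj(I−A): (0.80, 0.15); det(I−A) = 0.5050.
m_1 = (0.80 + 0.15) / 0.5050 = 0.95 / 0.5050 ≈ 1.881.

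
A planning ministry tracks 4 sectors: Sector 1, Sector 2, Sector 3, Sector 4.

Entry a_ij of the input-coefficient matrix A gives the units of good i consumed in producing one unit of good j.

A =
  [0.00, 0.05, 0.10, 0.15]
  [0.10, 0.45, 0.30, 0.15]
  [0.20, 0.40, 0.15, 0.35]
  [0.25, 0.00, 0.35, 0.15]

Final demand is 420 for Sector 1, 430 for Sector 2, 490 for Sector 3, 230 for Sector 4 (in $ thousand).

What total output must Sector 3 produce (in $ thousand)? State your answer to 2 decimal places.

I − A =
  [   1.00    -0.05    -0.10    -0.15]
  [  -0.10     0.55    -0.30    -0.15]
  [  -0.20    -0.40     0.85    -0.35]
  [  -0.25     0.00    -0.35     0.85]
Compute the cofactors C_ij = (−1)^(i+j)·(3×3 minor ij) of I−A; the adjugate is their transpose:
adj(I−A) = Cᵀ =
  [ 0.207000   0.085000   0.091000   0.089000]
  [ 0.179625   0.531875   0.313750   0.254750]
  [ 0.190625   0.337875   0.440750   0.274750]
  [ 0.139375   0.164125   0.208250   0.325250]
det(I−A) = Σ_j (I−A)_1j·C_1j = (1.00)(0.207000) + (-0.05)(0.179625) + (-0.10)(0.190625) + (-0.15)(0.139375) = 0.15805
(I − A)⁻¹ = adj(I−A) / det(I−A) ≈
  [   1.3097     0.5378     0.5758     0.5631]
  [   1.1365     3.3652     1.9851     1.6118]
  [   1.2061     2.1378     2.7887     1.7384]
  [   0.8818     1.0384     1.3176     2.0579]
x = (I − A)⁻¹ d = adj(I−A)·d / det(I−A), with det(I−A) = 0.15805:
  x_1 = (0.207000·420 + 0.085000·430 + 0.091000·490 + 0.089000·230) / 0.15805 = 188.55 / 0.15805 ≈ 1192.98
  x_2 = (0.179625·420 + 0.531875·430 + 0.313750·490 + 0.254750·230) / 0.15805 = 516.47875 / 0.15805 ≈ 3267.82
  x_3 = (0.190625·420 + 0.337875·430 + 0.440750·490 + 0.274750·230) / 0.15805 = 504.50875 / 0.15805 ≈ 3192.08
  x_4 = (0.139375·420 + 0.164125·430 + 0.208250·490 + 0.325250·230) / 0.15805 = 305.96125 / 0.15805 ≈ 1935.85

x_3 = 3192.08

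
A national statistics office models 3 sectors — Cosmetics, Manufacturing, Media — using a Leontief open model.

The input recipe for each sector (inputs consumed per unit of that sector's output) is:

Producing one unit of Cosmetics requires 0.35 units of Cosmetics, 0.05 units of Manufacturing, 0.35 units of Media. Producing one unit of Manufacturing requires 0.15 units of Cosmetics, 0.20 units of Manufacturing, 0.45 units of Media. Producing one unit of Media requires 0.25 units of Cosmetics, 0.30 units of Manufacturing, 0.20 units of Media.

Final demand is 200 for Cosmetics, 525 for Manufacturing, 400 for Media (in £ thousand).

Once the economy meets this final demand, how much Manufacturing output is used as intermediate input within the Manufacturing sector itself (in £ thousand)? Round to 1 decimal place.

z_22 = 293.7

I − A =
  [   0.65    -0.15    -0.25]
  [  -0.05     0.80    -0.30]
  [  -0.35    -0.45     0.80]
Cofactors of I−A, C_ij = (−1)^(i+j)·(minor ij) (rows/columns in the sector order above):
  C_11 = (0.80)(0.80) − (-0.30)(-0.45) = 0.5050
  C_12 = −[(-0.05)(0.80) − (-0.30)(-0.35)] = 0.1450
  C_13 = (-0.05)(-0.45) − (0.80)(-0.35) = 0.3025
  C_21 = −[(-0.15)(0.80) − (-0.25)(-0.45)] = 0.2325
  C_22 = (0.65)(0.80) − (-0.25)(-0.35) = 0.4325
  C_23 = −[(0.65)(-0.45) − (-0.15)(-0.35)] = 0.3450
  C_31 = (-0.15)(-0.30) − (-0.25)(0.80) = 0.2450
  C_32 = −[(0.65)(-0.30) − (-0.25)(-0.05)] = 0.2075
  C_33 = (0.65)(0.80) − (-0.15)(-0.05) = 0.5125
det(I−A) = Σ_j (I−A)_1j·C_1j = (0.65)(0.5050) + (-0.15)(0.1450) + (-0.25)(0.3025) = 0.230875
adj(I−A) = Cᵀ =
  [ 0.5050   0.2325   0.2450]
  [ 0.1450   0.4325   0.2075]
  [ 0.3025   0.3450   0.5125]
(I − A)⁻¹ = adj(I−A) / det(I−A) ≈
  [   2.1873     1.0070     1.0612]
  [   0.6280     1.8733     0.8988]
  [   1.3102     1.4943     2.2198]
First solve x = (I − A)⁻¹ d = adj(I−A)·d / det(I−A); in particular x_2 = (0.1450·200 + 0.4325·525 + 0.2075·400) / 0.230875 = 339.0625 / 0.230875 ≈ 1468.598.
Intermediate flow from 2 to 2: z_22 = a_22 · x_2 = 0.20 × 339.0625 / 0.230875 = 67.8125 / 0.230875 ≈ 293.7.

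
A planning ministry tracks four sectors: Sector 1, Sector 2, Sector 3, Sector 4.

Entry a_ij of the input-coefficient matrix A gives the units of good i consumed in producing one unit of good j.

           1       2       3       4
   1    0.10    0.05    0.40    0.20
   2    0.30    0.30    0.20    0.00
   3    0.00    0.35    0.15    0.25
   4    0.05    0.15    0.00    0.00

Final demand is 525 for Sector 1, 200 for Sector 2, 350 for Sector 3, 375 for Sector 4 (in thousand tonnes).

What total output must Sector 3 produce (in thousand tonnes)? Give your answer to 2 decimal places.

I − A =
  [   0.90    -0.05    -0.40    -0.20]
  [  -0.30     0.70    -0.20     0.00]
  [   0.00    -0.35     0.85    -0.25]
  [  -0.05    -0.15     0.00     1.00]
Compute the cofactors C_ij = (−1)^(i+j)·(3×3 minor ij) of I−A; the adjugate is their transpose:
adj(I−A) = Cᵀ =
  [ 0.517500   0.223000   0.296000   0.177500]
  [ 0.257500   0.751500   0.298000   0.126000]
  [ 0.125000   0.345875   0.599000   0.174750]
  [ 0.064500   0.123875   0.059500   0.417750]
det(I−A) = Σ_j (I−A)_1j·C_1j = (0.90)(0.517500) + (-0.05)(0.257500) + (-0.40)(0.125000) + (-0.20)(0.064500) = 0.389975
(I − A)⁻¹ = adj(I−A) / det(I−A) ≈
  [   1.3270     0.5718     0.7590     0.4552]
  [   0.6603     1.9270     0.7642     0.3231]
  [   0.3205     0.8869     1.5360     0.4481]
  [   0.1654     0.3176     0.1526     1.0712]
x = (I − A)⁻¹ d = adj(I−A)·d / det(I−A), with det(I−A) = 0.389975:
  x_1 = (0.517500·525 + 0.223000·200 + 0.296000·350 + 0.177500·375) / 0.389975 = 486.45 / 0.389975 ≈ 1247.39
  x_2 = (0.257500·525 + 0.751500·200 + 0.298000·350 + 0.126000·375) / 0.389975 = 437.0375 / 0.389975 ≈ 1120.68
  x_3 = (0.125000·525 + 0.345875·200 + 0.599000·350 + 0.174750·375) / 0.389975 = 409.98125 / 0.389975 ≈ 1051.30
  x_4 = (0.064500·525 + 0.123875·200 + 0.059500·350 + 0.417750·375) / 0.389975 = 236.11875 / 0.389975 ≈ 605.47

x_3 = 1051.30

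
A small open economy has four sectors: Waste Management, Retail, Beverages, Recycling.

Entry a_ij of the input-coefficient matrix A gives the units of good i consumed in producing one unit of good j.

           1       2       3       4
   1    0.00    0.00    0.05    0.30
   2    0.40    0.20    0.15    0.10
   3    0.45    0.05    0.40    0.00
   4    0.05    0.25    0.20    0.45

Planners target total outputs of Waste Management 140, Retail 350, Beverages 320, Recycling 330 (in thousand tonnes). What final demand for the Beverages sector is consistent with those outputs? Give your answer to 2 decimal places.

I − A =
  [   1.00     0.00    -0.05    -0.30]
  [  -0.40     0.80    -0.15    -0.10]
  [  -0.45    -0.05     0.60     0.00]
  [  -0.05    -0.25    -0.20     0.55]
d = (I − A) x:
  d_1 = (+1.00)·140 + (+0.00)·350 + (-0.05)·320 + (-0.30)·330 = 25.00
  d_2 = (-0.40)·140 + (+0.80)·350 + (-0.15)·320 + (-0.10)·330 = 143.00
  d_3 = (-0.45)·140 + (-0.05)·350 + (+0.60)·320 + (+0.00)·330 = 111.50
  d_4 = (-0.05)·140 + (-0.25)·350 + (-0.20)·320 + (+0.55)·330 = 23.00

d_3 = 111.50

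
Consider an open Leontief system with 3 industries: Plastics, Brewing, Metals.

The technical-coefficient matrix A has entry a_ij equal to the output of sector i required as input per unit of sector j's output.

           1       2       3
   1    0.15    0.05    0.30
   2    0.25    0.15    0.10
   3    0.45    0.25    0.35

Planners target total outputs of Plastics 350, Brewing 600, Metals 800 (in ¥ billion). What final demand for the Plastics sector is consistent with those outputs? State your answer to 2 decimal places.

I − A =
  [   0.85    -0.05    -0.30]
  [  -0.25     0.85    -0.10]
  [  -0.45    -0.25     0.65]
d = (I − A) x:
  d_1 = (+0.85)·350 + (-0.05)·600 + (-0.30)·800 = 27.50
  d_2 = (-0.25)·350 + (+0.85)·600 + (-0.10)·800 = 342.50
  d_3 = (-0.45)·350 + (-0.25)·600 + (+0.65)·800 = 212.50

d_1 = 27.50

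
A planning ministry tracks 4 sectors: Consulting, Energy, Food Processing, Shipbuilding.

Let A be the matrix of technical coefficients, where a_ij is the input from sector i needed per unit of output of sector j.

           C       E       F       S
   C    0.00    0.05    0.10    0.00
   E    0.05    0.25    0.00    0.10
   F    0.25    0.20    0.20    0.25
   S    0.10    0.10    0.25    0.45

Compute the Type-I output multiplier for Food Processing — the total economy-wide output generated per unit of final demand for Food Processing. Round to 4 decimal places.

I − A =
  [   1.00    -0.05    -0.10     0.00]
  [  -0.05     0.75     0.00    -0.10]
  [  -0.25    -0.20     0.80    -0.25]
  [  -0.10    -0.10    -0.25     0.55]
Compute the cofactors C_ij = (−1)^(i+j)·(3×3 minor ij) of I−A; the adjugate is their transpose:
adj(I−A) = Cᵀ =
  [ 0.270125   0.032375   0.041500   0.024750]
  [ 0.033125   0.361250   0.028750   0.078750]
  [ 0.128125   0.143125   0.400625   0.208125]
  [ 0.113375   0.136625   0.194875   0.578250]
det(I−A) = Σ_j (I−A)_1j·C_1j = (1.00)(0.270125) + (-0.05)(0.033125) + (-0.10)(0.128125) + (0.00)(0.113375) = 0.25565625
(I − A)⁻¹ = adj(I−A) / det(I−A) ≈
  [   1.05659     0.12663     0.16233     0.09681]
  [   0.12957     1.41303     0.11246     0.30803]
  [   0.50116     0.55983     1.56705     0.81408]
  [   0.44347     0.53441     0.76225     2.26183]
The output multiplier for sector j is the column-j sum of the Leontief inverse (I − A)⁻¹ = adj(I−A) / det(I−A).
Column F of adj(I−A): (0.041500, 0.028750, 0.400625, 0.194875); det(I−A) = 0.25565625.
m_F = (0.041500 + 0.028750 + 0.400625 + 0.194875) / 0.25565625 = 0.66575 / 0.25565625 ≈ 2.6041.

m_F = 2.6041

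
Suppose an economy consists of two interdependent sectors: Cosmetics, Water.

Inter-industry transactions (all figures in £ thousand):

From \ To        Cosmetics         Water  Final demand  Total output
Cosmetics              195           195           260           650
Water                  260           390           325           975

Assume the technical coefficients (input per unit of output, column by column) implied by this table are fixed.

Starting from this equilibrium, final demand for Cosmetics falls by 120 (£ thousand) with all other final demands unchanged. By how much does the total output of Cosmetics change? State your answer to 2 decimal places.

Technical coefficients a_ij = z_ij / X_j:
  a_11 = 195/650 = 0.30, a_21 = 260/650 = 0.40
  a_12 = 195/975 = 0.20, a_22 = 390/975 = 0.40
I − A =
  [   0.70    -0.20]
  [  -0.40     0.60]
det(I−A) = (0.70)(0.60) − (-0.20)(-0.40) = 0.3400
adj(I−A) = [[0.60, 0.20], [0.40, 0.70]]
(I − A)⁻¹ = adj(I−A) / det(I−A) ≈
  [   1.7647     0.5882]
  [   1.1765     2.0588]
Δx = (I − A)⁻¹ Δd with Δd having -120 in the Cosmetics component and 0 elsewhere.
So Δx_1 = L_11 · (-120), where L_11 = adj(I−A)_11 / det(I−A) = 0.60 / 0.3400.
Δx_1 = 0.60 × (-120) / 0.3400 = -72.00 / 0.3400 ≈ -211.76.

Δx_1 = -211.76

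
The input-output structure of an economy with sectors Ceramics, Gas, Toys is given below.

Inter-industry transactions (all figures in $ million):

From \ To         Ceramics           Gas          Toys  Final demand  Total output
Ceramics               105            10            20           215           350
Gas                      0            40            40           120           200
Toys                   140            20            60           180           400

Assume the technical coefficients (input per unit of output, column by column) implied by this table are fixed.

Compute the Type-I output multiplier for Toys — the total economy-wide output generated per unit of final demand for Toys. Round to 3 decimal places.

Technical coefficients a_ij = z_ij / X_j:
  a_CC = 105/350 = 0.30, a_GC = 0/350 = 0.00, a_TC = 140/350 = 0.40
  a_CG = 10/200 = 0.05, a_GG = 40/200 = 0.20, a_TG = 20/200 = 0.10
  a_CT = 20/400 = 0.05, a_GT = 40/400 = 0.10, a_TT = 60/400 = 0.15
I − A =
  [   0.70    -0.05    -0.05]
  [   0.00     0.80    -0.10]
  [  -0.40    -0.10     0.85]
Cofactors of I−A, C_ij = (−1)^(i+j)·(minor ij) (rows/columns in the sector order above):
  C_11 = (0.80)(0.85) − (-0.10)(-0.10) = 0.6700
  C_12 = −[(0.00)(0.85) − (-0.10)(-0.40)] = 0.0400
  C_13 = (0.00)(-0.10) − (0.80)(-0.40) = 0.3200
  C_21 = −[(-0.05)(0.85) − (-0.05)(-0.10)] = 0.0475
  C_22 = (0.70)(0.85) − (-0.05)(-0.40) = 0.5750
  C_23 = −[(0.70)(-0.10) − (-0.05)(-0.40)] = 0.0900
  C_31 = (-0.05)(-0.10) − (-0.05)(0.80) = 0.0450
  C_32 = −[(0.70)(-0.10) − (-0.05)(0.00)] = 0.0700
  C_33 = (0.70)(0.80) − (-0.05)(0.00) = 0.5600
det(I−A) = Σ_j (I−A)_1j·C_1j = (0.70)(0.6700) + (-0.05)(0.0400) + (-0.05)(0.3200) = 0.4510
adj(I−A) = Cᵀ =
  [ 0.6700   0.0475   0.0450]
  [ 0.0400   0.5750   0.0700]
  [ 0.3200   0.0900   0.5600]
(I − A)⁻¹ = adj(I−A) / det(I−A) ≈
  [   1.4856     0.1053     0.0998]
  [   0.0887     1.2749     0.1552]
  [   0.7095     0.1996     1.2417]
The output multiplier for sector j is the column-j sum of the Leontief inverse (I − A)⁻¹ = adj(I−A) / det(I−A).
Column T of adj(I−A): (0.0450, 0.0700, 0.5600); det(I−A) = 0.4510.
m_T = (0.0450 + 0.0700 + 0.5600) / 0.4510 = 0.675 / 0.4510 ≈ 1.497.

m_T = 1.497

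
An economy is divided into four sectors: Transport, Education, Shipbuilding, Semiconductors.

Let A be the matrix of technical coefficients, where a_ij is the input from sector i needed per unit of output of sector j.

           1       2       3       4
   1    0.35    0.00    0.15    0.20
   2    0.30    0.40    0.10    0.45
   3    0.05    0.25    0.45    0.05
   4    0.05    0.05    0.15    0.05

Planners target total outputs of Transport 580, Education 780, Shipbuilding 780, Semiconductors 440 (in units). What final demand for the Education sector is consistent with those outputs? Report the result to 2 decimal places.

d_2 = 18.00

I − A =
  [   0.65     0.00    -0.15    -0.20]
  [  -0.30     0.60    -0.10    -0.45]
  [  -0.05    -0.25     0.55    -0.05]
  [  -0.05    -0.05    -0.15     0.95]
d = (I − A) x:
  d_1 = (+0.65)·580 + (+0.00)·780 + (-0.15)·780 + (-0.20)·440 = 172.00
  d_2 = (-0.30)·580 + (+0.60)·780 + (-0.10)·780 + (-0.45)·440 = 18.00
  d_3 = (-0.05)·580 + (-0.25)·780 + (+0.55)·780 + (-0.05)·440 = 183.00
  d_4 = (-0.05)·580 + (-0.05)·780 + (-0.15)·780 + (+0.95)·440 = 233.00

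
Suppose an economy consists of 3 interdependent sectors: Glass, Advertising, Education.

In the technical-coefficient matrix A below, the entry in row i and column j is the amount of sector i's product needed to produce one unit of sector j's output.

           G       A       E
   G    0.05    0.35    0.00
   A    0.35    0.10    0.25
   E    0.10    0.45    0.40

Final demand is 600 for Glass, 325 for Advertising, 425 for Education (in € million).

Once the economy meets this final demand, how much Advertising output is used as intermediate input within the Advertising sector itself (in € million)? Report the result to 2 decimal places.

I − A =
  [   0.95    -0.35     0.00]
  [  -0.35     0.90    -0.25]
  [  -0.10    -0.45     0.60]
Cofactors of I−A, C_ij = (−1)^(i+j)·(minor ij) (rows/columns in the sector order above):
  C_11 = (0.90)(0.60) − (-0.25)(-0.45) = 0.4275
  C_12 = −[(-0.35)(0.60) − (-0.25)(-0.10)] = 0.2350
  C_13 = (-0.35)(-0.45) − (0.90)(-0.10) = 0.2475
  C_21 = −[(-0.35)(0.60) − (0.00)(-0.45)] = 0.2100
  C_22 = (0.95)(0.60) − (0.00)(-0.10) = 0.5700
  C_23 = −[(0.95)(-0.45) − (-0.35)(-0.10)] = 0.4625
  C_31 = (-0.35)(-0.25) − (0.00)(0.90) = 0.0875
  C_32 = −[(0.95)(-0.25) − (0.00)(-0.35)] = 0.2375
  C_33 = (0.95)(0.90) − (-0.35)(-0.35) = 0.7325
det(I−A) = Σ_j (I−A)_1j·C_1j = (0.95)(0.4275) + (-0.35)(0.2350) + (0.00)(0.2475) = 0.323875
adj(I−A) = Cᵀ =
  [ 0.4275   0.2100   0.0875]
  [ 0.2350   0.5700   0.2375]
  [ 0.2475   0.4625   0.7325]
(I − A)⁻¹ = adj(I−A) / det(I−A) ≈
  [   1.3200     0.6484     0.2702]
  [   0.7256     1.7599     0.7333]
  [   0.7642     1.4280     2.2617]
First solve x = (I − A)⁻¹ d = adj(I−A)·d / det(I−A); in particular x_A = (0.2350·600 + 0.5700·325 + 0.2375·425) / 0.323875 = 427.1875 / 0.323875 ≈ 1318.9888.
Intermediate flow from A to A: z_AA = a_AA · x_A = 0.10 × 427.1875 / 0.323875 = 42.71875 / 0.323875 ≈ 131.90.

z_AA = 131.90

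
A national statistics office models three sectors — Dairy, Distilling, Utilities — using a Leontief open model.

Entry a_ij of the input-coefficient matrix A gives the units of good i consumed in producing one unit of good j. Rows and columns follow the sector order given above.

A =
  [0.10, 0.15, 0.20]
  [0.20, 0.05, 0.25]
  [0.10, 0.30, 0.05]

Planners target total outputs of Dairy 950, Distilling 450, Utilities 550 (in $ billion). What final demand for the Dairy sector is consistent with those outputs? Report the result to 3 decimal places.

I − A =
  [   0.90    -0.15    -0.20]
  [  -0.20     0.95    -0.25]
  [  -0.10    -0.30     0.95]
d = (I − A) x:
  d_1 = (+0.90)·950 + (-0.15)·450 + (-0.20)·550 = 677.500
  d_2 = (-0.20)·950 + (+0.95)·450 + (-0.25)·550 = 100.000
  d_3 = (-0.10)·950 + (-0.30)·450 + (+0.95)·550 = 292.500

d_1 = 677.500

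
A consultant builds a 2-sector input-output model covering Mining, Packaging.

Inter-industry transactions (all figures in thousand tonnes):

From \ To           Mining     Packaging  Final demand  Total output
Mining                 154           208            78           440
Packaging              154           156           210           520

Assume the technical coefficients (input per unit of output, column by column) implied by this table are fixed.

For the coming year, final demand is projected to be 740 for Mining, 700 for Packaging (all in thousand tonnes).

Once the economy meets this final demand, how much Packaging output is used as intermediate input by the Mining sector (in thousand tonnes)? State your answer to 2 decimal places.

Technical coefficients a_ij = z_ij / X_j:
  a_MM = 154/440 = 0.35, a_PM = 154/440 = 0.35
  a_MP = 208/520 = 0.40, a_PP = 156/520 = 0.30
I − A =
  [   0.65    -0.40]
  [  -0.35     0.70]
det(I−A) = (0.65)(0.70) − (-0.40)(-0.35) = 0.3150
adj(I−A) = [[0.70, 0.40], [0.35, 0.65]]
(I − A)⁻¹ = adj(I−A) / det(I−A) ≈
  [   2.2222     1.2698]
  [   1.1111     2.0635]
First solve x = (I − A)⁻¹ d = adj(I−A)·d / det(I−A); in particular x_M = (0.70·740 + 0.40·700) / 0.3150 = 798.00 / 0.3150 ≈ 2533.3333.
Intermediate flow from P to M: z_PM = a_PM · x_M = 0.35 × 798.00 / 0.3150 = 279.30 / 0.3150 ≈ 886.67.

z_PM = 886.67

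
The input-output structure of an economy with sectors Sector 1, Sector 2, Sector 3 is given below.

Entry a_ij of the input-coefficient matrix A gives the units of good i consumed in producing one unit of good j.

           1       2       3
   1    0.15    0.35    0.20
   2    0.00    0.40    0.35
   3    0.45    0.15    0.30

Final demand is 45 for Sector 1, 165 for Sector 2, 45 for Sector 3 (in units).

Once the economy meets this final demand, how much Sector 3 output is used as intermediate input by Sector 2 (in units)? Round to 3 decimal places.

I − A =
  [   0.85    -0.35    -0.20]
  [   0.00     0.60    -0.35]
  [  -0.45    -0.15     0.70]
Cofactors of I−A, C_ij = (−1)^(i+j)·(minor ij) (rows/columns in the sector order above):
  C_11 = (0.60)(0.70) − (-0.35)(-0.15) = 0.3675
  C_12 = −[(0.00)(0.70) − (-0.35)(-0.45)] = 0.1575
  C_13 = (0.00)(-0.15) − (0.60)(-0.45) = 0.2700
  C_21 = −[(-0.35)(0.70) − (-0.20)(-0.15)] = 0.2750
  C_22 = (0.85)(0.70) − (-0.20)(-0.45) = 0.5050
  C_23 = −[(0.85)(-0.15) − (-0.35)(-0.45)] = 0.2850
  C_31 = (-0.35)(-0.35) − (-0.20)(0.60) = 0.2425
  C_32 = −[(0.85)(-0.35) − (-0.20)(0.00)] = 0.2975
  C_33 = (0.85)(0.60) − (-0.35)(0.00) = 0.5100
det(I−A) = Σ_j (I−A)_1j·C_1j = (0.85)(0.3675) + (-0.35)(0.1575) + (-0.20)(0.2700) = 0.20325
adj(I−A) = Cᵀ =
  [ 0.3675   0.2750   0.2425]
  [ 0.1575   0.5050   0.2975]
  [ 0.2700   0.2850   0.5100]
(I − A)⁻¹ = adj(I−A) / det(I−A) ≈
  [   1.8081     1.3530     1.1931]
  [   0.7749     2.4846     1.4637]
  [   1.3284     1.4022     2.5092]
First solve x = (I − A)⁻¹ d = adj(I−A)·d / det(I−A); in particular x_2 = (0.1575·45 + 0.5050·165 + 0.2975·45) / 0.20325 = 103.80 / 0.20325 ≈ 510.70111.
Intermediate flow from 3 to 2: z_32 = a_32 · x_2 = 0.15 × 103.80 / 0.20325 = 15.57 / 0.20325 ≈ 76.605.

z_32 = 76.605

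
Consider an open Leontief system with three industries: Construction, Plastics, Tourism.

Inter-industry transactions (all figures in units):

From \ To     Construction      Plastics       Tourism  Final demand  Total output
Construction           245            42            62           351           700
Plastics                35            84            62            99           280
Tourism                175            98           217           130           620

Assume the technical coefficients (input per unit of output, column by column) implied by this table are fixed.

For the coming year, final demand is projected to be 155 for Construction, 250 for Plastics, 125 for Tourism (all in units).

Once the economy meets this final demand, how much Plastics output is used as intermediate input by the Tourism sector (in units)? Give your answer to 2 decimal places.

Technical coefficients a_ij = z_ij / X_j:
  a_11 = 245/700 = 0.35, a_21 = 35/700 = 0.05, a_31 = 175/700 = 0.25
  a_12 = 42/280 = 0.15, a_22 = 84/280 = 0.30, a_32 = 98/280 = 0.35
  a_13 = 62/620 = 0.10, a_23 = 62/620 = 0.10, a_33 = 217/620 = 0.35
I − A =
  [   0.65    -0.15    -0.10]
  [  -0.05     0.70    -0.10]
  [  -0.25    -0.35     0.65]
Cofactors of I−A, C_ij = (−1)^(i+j)·(minor ij) (rows/columns in the sector order above):
  C_11 = (0.70)(0.65) − (-0.10)(-0.35) = 0.4200
  C_12 = −[(-0.05)(0.65) − (-0.10)(-0.25)] = 0.0575
  C_13 = (-0.05)(-0.35) − (0.70)(-0.25) = 0.1925
  C_21 = −[(-0.15)(0.65) − (-0.10)(-0.35)] = 0.1325
  C_22 = (0.65)(0.65) − (-0.10)(-0.25) = 0.3975
  C_23 = −[(0.65)(-0.35) − (-0.15)(-0.25)] = 0.2650
  C_31 = (-0.15)(-0.10) − (-0.10)(0.70) = 0.0850
  C_32 = −[(0.65)(-0.10) − (-0.10)(-0.05)] = 0.0700
  C_33 = (0.65)(0.70) − (-0.15)(-0.05) = 0.4475
det(I−A) = Σ_j (I−A)_1j·C_1j = (0.65)(0.4200) + (-0.15)(0.0575) + (-0.10)(0.1925) = 0.245125
adj(I−A) = Cᵀ =
  [ 0.4200   0.1325   0.0850]
  [ 0.0575   0.3975   0.0700]
  [ 0.1925   0.2650   0.4475]
(I − A)⁻¹ = adj(I−A) / det(I−A) ≈
  [   1.7134     0.5405     0.3468]
  [   0.2346     1.6216     0.2856]
  [   0.7853     1.0811     1.8256]
First solve x = (I − A)⁻¹ d = adj(I−A)·d / det(I−A); in particular x_3 = (0.1925·155 + 0.2650·250 + 0.4475·125) / 0.245125 = 152.025 / 0.245125 ≈ 620.1938.
Intermediate flow from 2 to 3: z_23 = a_23 · x_3 = 0.10 × 152.025 / 0.245125 = 15.2025 / 0.245125 ≈ 62.02.

z_23 = 62.02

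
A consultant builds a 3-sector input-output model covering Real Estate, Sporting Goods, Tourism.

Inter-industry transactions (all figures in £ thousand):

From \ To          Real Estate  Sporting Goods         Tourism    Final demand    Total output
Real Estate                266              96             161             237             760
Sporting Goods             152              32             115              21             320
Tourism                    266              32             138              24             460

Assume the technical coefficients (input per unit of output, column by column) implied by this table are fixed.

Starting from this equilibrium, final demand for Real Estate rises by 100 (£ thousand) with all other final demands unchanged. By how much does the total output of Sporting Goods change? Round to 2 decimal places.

Technical coefficients a_ij = z_ij / X_j:
  a_RR = 266/760 = 0.35, a_SR = 152/760 = 0.20, a_TR = 266/760 = 0.35
  a_RS = 96/320 = 0.30, a_SS = 32/320 = 0.10, a_TS = 32/320 = 0.10
  a_RT = 161/460 = 0.35, a_ST = 115/460 = 0.25, a_TT = 138/460 = 0.30
I − A =
  [   0.65    -0.30    -0.35]
  [  -0.20     0.90    -0.25]
  [  -0.35    -0.10     0.70]
Cofactors of I−A, C_ij = (−1)^(i+j)·(minor ij) (rows/columns in the sector order above):
  C_11 = (0.90)(0.70) − (-0.25)(-0.10) = 0.6050
  C_12 = −[(-0.20)(0.70) − (-0.25)(-0.35)] = 0.2275
  C_13 = (-0.20)(-0.10) − (0.90)(-0.35) = 0.3350
  C_21 = −[(-0.30)(0.70) − (-0.35)(-0.10)] = 0.2450
  C_22 = (0.65)(0.70) − (-0.35)(-0.35) = 0.3325
  C_23 = −[(0.65)(-0.10) − (-0.30)(-0.35)] = 0.1700
  C_31 = (-0.30)(-0.25) − (-0.35)(0.90) = 0.3900
  C_32 = −[(0.65)(-0.25) − (-0.35)(-0.20)] = 0.2325
  C_33 = (0.65)(0.90) − (-0.30)(-0.20) = 0.5250
det(I−A) = Σ_j (I−A)_1j·C_1j = (0.65)(0.6050) + (-0.30)(0.2275) + (-0.35)(0.3350) = 0.20775
adj(I−A) = Cᵀ =
  [ 0.6050   0.2450   0.3900]
  [ 0.2275   0.3325   0.2325]
  [ 0.3350   0.1700   0.5250]
(I − A)⁻¹ = adj(I−A) / det(I−A) ≈
  [   2.9122     1.1793     1.8773]
  [   1.0951     1.6005     1.1191]
  [   1.6125     0.8183     2.5271]
Δx = (I − A)⁻¹ Δd with Δd having +100 in the Real Estate component and 0 elsewhere.
So Δx_S = L_SR · (+100), where L_SR = adj(I−A)_SR / det(I−A) = 0.2275 / 0.20775.
Δx_S = 0.2275 × (+100) / 0.20775 = 22.75 / 0.20775 ≈ 109.51.

Δx_S = 109.51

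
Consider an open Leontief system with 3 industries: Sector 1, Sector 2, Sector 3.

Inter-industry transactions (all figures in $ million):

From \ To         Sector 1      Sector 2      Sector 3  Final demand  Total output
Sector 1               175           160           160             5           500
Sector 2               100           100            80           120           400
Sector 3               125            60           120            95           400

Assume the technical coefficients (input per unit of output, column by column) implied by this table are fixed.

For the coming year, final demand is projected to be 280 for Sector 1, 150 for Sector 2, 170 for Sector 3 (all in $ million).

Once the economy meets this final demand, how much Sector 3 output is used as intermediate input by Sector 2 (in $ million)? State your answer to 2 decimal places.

z_32 = 134.31

Technical coefficients a_ij = z_ij / X_j:
  a_11 = 175/500 = 0.35, a_21 = 100/500 = 0.20, a_31 = 125/500 = 0.25
  a_12 = 160/400 = 0.40, a_22 = 100/400 = 0.25, a_32 = 60/400 = 0.15
  a_13 = 160/400 = 0.40, a_23 = 80/400 = 0.20, a_33 = 120/400 = 0.30
I − A =
  [   0.65    -0.40    -0.40]
  [  -0.20     0.75    -0.20]
  [  -0.25    -0.15     0.70]
Cofactors of I−A, C_ij = (−1)^(i+j)·(minor ij) (rows/columns in the sector order above):
  C_11 = (0.75)(0.70) − (-0.20)(-0.15) = 0.4950
  C_12 = −[(-0.20)(0.70) − (-0.20)(-0.25)] = 0.1900
  C_13 = (-0.20)(-0.15) − (0.75)(-0.25) = 0.2175
  C_21 = −[(-0.40)(0.70) − (-0.40)(-0.15)] = 0.3400
  C_22 = (0.65)(0.70) − (-0.40)(-0.25) = 0.3550
  C_23 = −[(0.65)(-0.15) − (-0.40)(-0.25)] = 0.1975
  C_31 = (-0.40)(-0.20) − (-0.40)(0.75) = 0.3800
  C_32 = −[(0.65)(-0.20) − (-0.40)(-0.20)] = 0.2100
  C_33 = (0.65)(0.75) − (-0.40)(-0.20) = 0.4075
det(I−A) = Σ_j (I−A)_1j·C_1j = (0.65)(0.4950) + (-0.40)(0.1900) + (-0.40)(0.2175) = 0.15875
adj(I−A) = Cᵀ =
  [ 0.4950   0.3400   0.3800]
  [ 0.1900   0.3550   0.2100]
  [ 0.2175   0.1975   0.4075]
(I − A)⁻¹ = adj(I−A) / det(I−A) ≈
  [   3.1181     2.1417     2.3937]
  [   1.1969     2.2362     1.3228]
  [   1.3701     1.2441     2.5669]
First solve x = (I − A)⁻¹ d = adj(I−A)·d / det(I−A); in particular x_2 = (0.1900·280 + 0.3550·150 + 0.2100·170) / 0.15875 = 142.15 / 0.15875 ≈ 895.4331.
Intermediate flow from 3 to 2: z_32 = a_32 · x_2 = 0.15 × 142.15 / 0.15875 = 21.3225 / 0.15875 ≈ 134.31.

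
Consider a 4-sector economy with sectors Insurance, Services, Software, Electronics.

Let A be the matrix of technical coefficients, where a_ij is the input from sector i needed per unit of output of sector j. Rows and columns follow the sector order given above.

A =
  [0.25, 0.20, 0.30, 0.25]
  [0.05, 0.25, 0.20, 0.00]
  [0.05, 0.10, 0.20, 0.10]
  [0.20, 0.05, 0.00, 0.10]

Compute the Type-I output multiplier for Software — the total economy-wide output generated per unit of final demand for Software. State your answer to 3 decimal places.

m_3 = 2.684

I − A =
  [   0.75    -0.20    -0.30    -0.25]
  [  -0.05     0.75    -0.20     0.00]
  [  -0.05    -0.10     0.80    -0.10]
  [  -0.20    -0.05     0.00     0.90]
Compute the cofactors C_ij = (−1)^(i+j)·(3×3 minor ij) of I−A; the adjugate is their transpose:
adj(I−A) = Cᵀ =
  [ 0.521000   0.182500   0.241000   0.171500]
  [ 0.049000   0.480500   0.138500   0.029000]
  [ 0.053500   0.079875   0.459125   0.065875]
  [ 0.118500   0.067250   0.061250   0.412250]
det(I−A) = Σ_j (I−A)_1j·C_1j = (0.75)(0.521000) + (-0.20)(0.049000) + (-0.30)(0.053500) + (-0.25)(0.118500) = 0.335275
(I − A)⁻¹ = adj(I−A) / det(I−A) ≈
  [   1.5539     0.5443     0.7188     0.5115]
  [   0.1461     1.4332     0.4131     0.0865]
  [   0.1596     0.2382     1.3694     0.1965]
  [   0.3534     0.2006     0.1827     1.2296]
The output multiplier for sector j is the column-j sum of the Leontief inverse (I − A)⁻¹ = adj(I−A) / det(I−A).
Column 3 of adj(I−A): (0.241000, 0.138500, 0.459125, 0.061250); det(I−A) = 0.335275.
m_3 = (0.241000 + 0.138500 + 0.459125 + 0.061250) / 0.335275 = 0.899875 / 0.335275 ≈ 2.684.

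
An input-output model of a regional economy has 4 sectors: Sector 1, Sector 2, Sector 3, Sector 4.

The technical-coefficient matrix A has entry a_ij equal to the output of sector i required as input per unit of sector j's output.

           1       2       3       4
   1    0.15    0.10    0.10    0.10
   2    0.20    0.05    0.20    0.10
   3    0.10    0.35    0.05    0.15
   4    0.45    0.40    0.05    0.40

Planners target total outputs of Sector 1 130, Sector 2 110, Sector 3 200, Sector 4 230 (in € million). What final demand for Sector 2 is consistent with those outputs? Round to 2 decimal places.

d_2 = 15.50

I − A =
  [   0.85    -0.10    -0.10    -0.10]
  [  -0.20     0.95    -0.20    -0.10]
  [  -0.10    -0.35     0.95    -0.15]
  [  -0.45    -0.40    -0.05     0.60]
d = (I − A) x:
  d_1 = (+0.85)·130 + (-0.10)·110 + (-0.10)·200 + (-0.10)·230 = 56.50
  d_2 = (-0.20)·130 + (+0.95)·110 + (-0.20)·200 + (-0.10)·230 = 15.50
  d_3 = (-0.10)·130 + (-0.35)·110 + (+0.95)·200 + (-0.15)·230 = 104.00
  d_4 = (-0.45)·130 + (-0.40)·110 + (-0.05)·200 + (+0.60)·230 = 25.50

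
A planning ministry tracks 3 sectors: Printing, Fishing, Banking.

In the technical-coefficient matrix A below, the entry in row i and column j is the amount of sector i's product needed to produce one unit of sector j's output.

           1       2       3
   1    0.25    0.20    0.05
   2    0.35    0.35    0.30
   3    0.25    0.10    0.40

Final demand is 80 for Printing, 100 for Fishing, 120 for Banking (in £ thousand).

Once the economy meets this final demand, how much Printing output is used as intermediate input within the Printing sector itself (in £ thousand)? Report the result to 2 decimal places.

I − A =
  [   0.75    -0.20    -0.05]
  [  -0.35     0.65    -0.30]
  [  -0.25    -0.10     0.60]
Cofactors of I−A, C_ij = (−1)^(i+j)·(minor ij) (rows/columns in the sector order above):
  C_11 = (0.65)(0.60) − (-0.30)(-0.10) = 0.3600
  C_12 = −[(-0.35)(0.60) − (-0.30)(-0.25)] = 0.2850
  C_13 = (-0.35)(-0.10) − (0.65)(-0.25) = 0.1975
  C_21 = −[(-0.20)(0.60) − (-0.05)(-0.10)] = 0.1250
  C_22 = (0.75)(0.60) − (-0.05)(-0.25) = 0.4375
  C_23 = −[(0.75)(-0.10) − (-0.20)(-0.25)] = 0.1250
  C_31 = (-0.20)(-0.30) − (-0.05)(0.65) = 0.0925
  C_32 = −[(0.75)(-0.30) − (-0.05)(-0.35)] = 0.2425
  C_33 = (0.75)(0.65) − (-0.20)(-0.35) = 0.4175
det(I−A) = Σ_j (I−A)_1j·C_1j = (0.75)(0.3600) + (-0.20)(0.2850) + (-0.05)(0.1975) = 0.203125
adj(I−A) = Cᵀ =
  [ 0.3600   0.1250   0.0925]
  [ 0.2850   0.4375   0.2425]
  [ 0.1975   0.1250   0.4175]
(I − A)⁻¹ = adj(I−A) / det(I−A) ≈
  [   1.7723     0.6154     0.4554]
  [   1.4031     2.1538     1.1938]
  [   0.9723     0.6154     2.0554]
First solve x = (I − A)⁻¹ d = adj(I−A)·d / det(I−A); in particular x_1 = (0.3600·80 + 0.1250·100 + 0.0925·120) / 0.203125 = 52.40 / 0.203125 ≈ 257.9692.
Intermediate flow from 1 to 1: z_11 = a_11 · x_1 = 0.25 × 52.40 / 0.203125 = 13.10 / 0.203125 ≈ 64.49.

z_11 = 64.49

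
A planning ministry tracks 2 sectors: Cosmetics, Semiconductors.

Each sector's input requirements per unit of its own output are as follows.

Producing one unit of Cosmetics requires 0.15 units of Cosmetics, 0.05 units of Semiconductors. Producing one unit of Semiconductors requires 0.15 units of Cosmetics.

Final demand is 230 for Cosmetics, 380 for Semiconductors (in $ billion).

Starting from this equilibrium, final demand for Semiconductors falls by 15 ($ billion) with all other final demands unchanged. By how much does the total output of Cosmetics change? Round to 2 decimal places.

I − A =
  [   0.85    -0.15]
  [  -0.05     1.00]
det(I−A) = (0.85)(1.00) − (-0.15)(-0.05) = 0.8425
adj(I−A) = [[1.00, 0.15], [0.05, 0.85]]
(I − A)⁻¹ = adj(I−A) / det(I−A) ≈
  [   1.1869     0.1780]
  [   0.0593     1.0089]
Δx = (I − A)⁻¹ Δd with Δd having -15 in the Semiconductors component and 0 elsewhere.
So Δx_1 = L_12 · (-15), where L_12 = adj(I−A)_12 / det(I−A) = 0.15 / 0.8425.
Δx_1 = 0.15 × (-15) / 0.8425 = -2.25 / 0.8425 ≈ -2.67.

Δx_1 = -2.67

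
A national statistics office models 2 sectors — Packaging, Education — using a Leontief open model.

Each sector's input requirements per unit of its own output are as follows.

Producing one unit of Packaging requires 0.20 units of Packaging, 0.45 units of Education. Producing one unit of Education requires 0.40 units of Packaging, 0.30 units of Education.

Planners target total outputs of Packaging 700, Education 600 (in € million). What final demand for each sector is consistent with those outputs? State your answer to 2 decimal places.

d_1 = 320.00, d_2 = 105.00

I − A =
  [   0.80    -0.40]
  [  -0.45     0.70]
d = (I − A) x:
  d_1 = (+0.80)·700 + (-0.40)·600 = 320.00
  d_2 = (-0.45)·700 + (+0.70)·600 = 105.00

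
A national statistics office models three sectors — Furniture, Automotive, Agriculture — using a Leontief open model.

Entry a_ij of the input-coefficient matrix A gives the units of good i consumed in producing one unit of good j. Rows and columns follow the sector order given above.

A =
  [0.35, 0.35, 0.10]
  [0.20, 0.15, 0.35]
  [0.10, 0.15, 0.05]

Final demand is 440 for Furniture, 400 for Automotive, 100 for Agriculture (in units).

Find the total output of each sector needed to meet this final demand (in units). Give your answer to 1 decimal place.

I − A =
  [   0.65    -0.35    -0.10]
  [  -0.20     0.85    -0.35]
  [  -0.10    -0.15     0.95]
Cofactors of I−A, C_ij = (−1)^(i+j)·(minor ij) (rows/columns in the sector order above):
  C_11 = (0.85)(0.95) − (-0.35)(-0.15) = 0.7550
  C_12 = −[(-0.20)(0.95) − (-0.35)(-0.10)] = 0.2250
  C_13 = (-0.20)(-0.15) − (0.85)(-0.10) = 0.1150
  C_21 = −[(-0.35)(0.95) − (-0.10)(-0.15)] = 0.3475
  C_22 = (0.65)(0.95) − (-0.10)(-0.10) = 0.6075
  C_23 = −[(0.65)(-0.15) − (-0.35)(-0.10)] = 0.1325
  C_31 = (-0.35)(-0.35) − (-0.10)(0.85) = 0.2075
  C_32 = −[(0.65)(-0.35) − (-0.10)(-0.20)] = 0.2475
  C_33 = (0.65)(0.85) − (-0.35)(-0.20) = 0.4825
det(I−A) = Σ_j (I−A)_1j·C_1j = (0.65)(0.7550) + (-0.35)(0.2250) + (-0.10)(0.1150) = 0.4005
adj(I−A) = Cᵀ =
  [ 0.7550   0.3475   0.2075]
  [ 0.2250   0.6075   0.2475]
  [ 0.1150   0.1325   0.4825]
(I − A)⁻¹ = adj(I−A) / det(I−A) ≈
  [   1.8851     0.8677     0.5181]
  [   0.5618     1.5169     0.6180]
  [   0.2871     0.3308     1.2047]
x = (I − A)⁻¹ d = adj(I−A)·d / det(I−A), with det(I−A) = 0.4005:
  x_1 = (0.7550·440 + 0.3475·400 + 0.2075·100) / 0.4005 = 491.95 / 0.4005 ≈ 1228.3
  x_2 = (0.2250·440 + 0.6075·400 + 0.2475·100) / 0.4005 = 366.75 / 0.4005 ≈ 915.7
  x_3 = (0.1150·440 + 0.1325·400 + 0.4825·100) / 0.4005 = 151.85 / 0.4005 ≈ 379.2

x_1 = 1228.3, x_2 = 915.7, x_3 = 379.2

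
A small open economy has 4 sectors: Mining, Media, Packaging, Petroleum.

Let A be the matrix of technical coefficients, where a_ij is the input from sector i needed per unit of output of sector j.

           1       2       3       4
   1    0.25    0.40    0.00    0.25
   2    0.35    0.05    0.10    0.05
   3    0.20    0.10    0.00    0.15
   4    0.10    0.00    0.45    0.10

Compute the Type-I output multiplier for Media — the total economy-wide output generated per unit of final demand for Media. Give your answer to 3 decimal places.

m_2 = 2.879

I − A =
  [   0.75    -0.40     0.00    -0.25]
  [  -0.35     0.95    -0.10    -0.05]
  [  -0.20    -0.10     1.00    -0.15]
  [  -0.10     0.00    -0.45     0.90]
Compute the cofactors C_ij = (−1)^(i+j)·(3×3 minor ij) of I−A; the adjugate is their transpose:
adj(I−A) = Cᵀ =
  [ 0.779625   0.344250   0.151875   0.261000]
  [ 0.320375   0.576875   0.121250   0.141250]
  [ 0.217250   0.143000   0.489500   0.149875]
  [ 0.195250   0.109750   0.261625   0.557000]
det(I−A) = Σ_j (I−A)_1j·C_1j = (0.75)(0.779625) + (-0.40)(0.320375) + (0.00)(0.217250) + (-0.25)(0.195250) = 0.40775625
(I − A)⁻¹ = adj(I−A) / det(I−A) ≈
  [   1.9120     0.8443     0.3725     0.6401]
  [   0.7857     1.4148     0.2974     0.3464]
  [   0.5328     0.3507     1.2005     0.3676]
  [   0.4788     0.2692     0.6416     1.3660]
The output multiplier for sector j is the column-j sum of the Leontief inverse (I − A)⁻¹ = adj(I−A) / det(I−A).
Column 2 of adj(I−A): (0.344250, 0.576875, 0.143000, 0.109750); det(I−A) = 0.40775625.
m_2 = (0.344250 + 0.576875 + 0.143000 + 0.109750) / 0.40775625 = 1.173875 / 0.40775625 ≈ 2.879.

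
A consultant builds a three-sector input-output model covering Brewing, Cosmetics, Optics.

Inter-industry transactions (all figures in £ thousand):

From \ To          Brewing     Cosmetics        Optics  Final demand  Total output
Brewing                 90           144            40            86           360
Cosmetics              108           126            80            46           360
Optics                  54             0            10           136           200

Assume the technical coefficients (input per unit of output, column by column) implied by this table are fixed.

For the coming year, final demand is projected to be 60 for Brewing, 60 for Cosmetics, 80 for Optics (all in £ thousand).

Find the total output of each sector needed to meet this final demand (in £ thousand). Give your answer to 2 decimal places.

Technical coefficients a_ij = z_ij / X_j:
  a_11 = 90/360 = 0.25, a_21 = 108/360 = 0.30, a_31 = 54/360 = 0.15
  a_12 = 144/360 = 0.40, a_22 = 126/360 = 0.35, a_32 = 0/360 = 0.00
  a_13 = 40/200 = 0.20, a_23 = 80/200 = 0.40, a_33 = 10/200 = 0.05
I − A =
  [   0.75    -0.40    -0.20]
  [  -0.30     0.65    -0.40]
  [  -0.15     0.00     0.95]
Cofactors of I−A, C_ij = (−1)^(i+j)·(minor ij) (rows/columns in the sector order above):
  C_11 = (0.65)(0.95) − (-0.40)(0.00) = 0.6175
  C_12 = −[(-0.30)(0.95) − (-0.40)(-0.15)] = 0.3450
  C_13 = (-0.30)(0.00) − (0.65)(-0.15) = 0.0975
  C_21 = −[(-0.40)(0.95) − (-0.20)(0.00)] = 0.3800
  C_22 = (0.75)(0.95) − (-0.20)(-0.15) = 0.6825
  C_23 = −[(0.75)(0.00) − (-0.40)(-0.15)] = 0.0600
  C_31 = (-0.40)(-0.40) − (-0.20)(0.65) = 0.2900
  C_32 = −[(0.75)(-0.40) − (-0.20)(-0.30)] = 0.3600
  C_33 = (0.75)(0.65) − (-0.40)(-0.30) = 0.3675
det(I−A) = Σ_j (I−A)_1j·C_1j = (0.75)(0.6175) + (-0.40)(0.3450) + (-0.20)(0.0975) = 0.305625
adj(I−A) = Cᵀ =
  [ 0.6175   0.3800   0.2900]
  [ 0.3450   0.6825   0.3600]
  [ 0.0975   0.0600   0.3675]
(I − A)⁻¹ = adj(I−A) / det(I−A) ≈
  [   2.0204     1.2434     0.9489]
  [   1.1288     2.2331     1.1779]
  [   0.3190     0.1963     1.2025]
x = (I − A)⁻¹ d = adj(I−A)·d / det(I−A), with det(I−A) = 0.305625:
  x_1 = (0.6175·60 + 0.3800·60 + 0.2900·80) / 0.305625 = 83.05 / 0.305625 ≈ 271.74
  x_2 = (0.3450·60 + 0.6825·60 + 0.3600·80) / 0.305625 = 90.45 / 0.305625 ≈ 295.95
  x_3 = (0.0975·60 + 0.0600·60 + 0.3675·80) / 0.305625 = 38.85 / 0.305625 ≈ 127.12

x_1 = 271.74, x_2 = 295.95, x_3 = 127.12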